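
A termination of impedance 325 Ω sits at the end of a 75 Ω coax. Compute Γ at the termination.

Γ = 0.625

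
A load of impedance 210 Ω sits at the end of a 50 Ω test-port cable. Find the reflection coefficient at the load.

Γ = 0.615

Γ = (Z_L − Z_0)/(Z_L + Z_0) = (210 − 50)/(210 + 50) = 160/260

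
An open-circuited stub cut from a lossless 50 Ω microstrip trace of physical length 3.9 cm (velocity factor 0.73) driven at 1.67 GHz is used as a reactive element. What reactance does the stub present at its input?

X_in ≈ 15.3 Ω (inductive)

λ = v/f = 0.73·c / 1.67 GHz = 0.131 m
βl = 2π·l/λ = 2π × 0.297 = 107°
tan(βl) = -3.26
For an open-circuited stub, Z_in = −jZ_0·cot(βl) = −jZ_0/tan(βl)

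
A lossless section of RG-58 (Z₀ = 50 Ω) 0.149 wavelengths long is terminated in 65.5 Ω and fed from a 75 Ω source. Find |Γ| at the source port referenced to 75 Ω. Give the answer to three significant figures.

|Γ| ≈ 0.27

βl = 2π × 0.149 = 53.6°
tan(βl) = 1.36
Z_in = Z_0·(Z_L + jZ_0·tanβl)/(Z_0 + jZ_L·tanβl) = 44.7 − j11.7 Ω
Γ_s = (Z_in − Z_s)/(Z_in + Z_s) = (-30.3 − j11.7)/(120 − j11.7), |Γ_s| = 0.27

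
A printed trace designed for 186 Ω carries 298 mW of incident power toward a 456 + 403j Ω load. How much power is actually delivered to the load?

|Γ| = |(270 + j403)/(642 + j403)| = 0.64
|Γ|² = 0.41
P_refl = |Γ|²·P_inc = 122 mW, P_del = (1 − |Γ|²)·P_inc = 176 mW

P_delivered ≈ 176 mW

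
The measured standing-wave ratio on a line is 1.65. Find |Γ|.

|Γ| = (S − 1)/(S + 1) = (1.65 − 1)/(1.65 + 1) = 0.65/2.65

|Γ| ≈ 0.245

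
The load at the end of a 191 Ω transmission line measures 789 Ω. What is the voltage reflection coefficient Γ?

Γ = 0.61

Γ = (Z_L − Z_0)/(Z_L + Z_0) = (789 − 191)/(789 + 191) = 598/980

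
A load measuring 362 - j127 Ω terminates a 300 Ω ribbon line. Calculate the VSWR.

VSWR ≈ 1.53

Γ = (Z_L − Z_0)/(Z_L + Z_0) = (62 − j127)/(662 − j127)
|Γ| = 141/674 = 0.21
VSWR = (1 + |Γ|)/(1 − |Γ|) = 1.21/0.79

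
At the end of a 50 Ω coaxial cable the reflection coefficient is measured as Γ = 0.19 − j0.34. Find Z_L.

Z_L = Z_0·(1 + Γ)/(1 − Γ) = 50·(1.19 − j0.34)/(0.81 + j0.34)

Z_L ≈ 55 − j44.1 Ω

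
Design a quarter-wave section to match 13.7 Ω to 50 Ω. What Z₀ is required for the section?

Z_qwt = √(Z_0·R_L) = √(50 × 13.7) = √685

Z_qwt ≈ 26.2 Ω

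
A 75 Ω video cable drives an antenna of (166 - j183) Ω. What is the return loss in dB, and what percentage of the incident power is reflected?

RL ≈ 3.41 dB; 45.6% of incident power reflected

Γ = (91 − j183)/(241 − j183), |Γ| = 0.675
RL = −20·log₁₀(0.675) = 3.41 dB
P_refl/P_inc = |Γ|² = 0.456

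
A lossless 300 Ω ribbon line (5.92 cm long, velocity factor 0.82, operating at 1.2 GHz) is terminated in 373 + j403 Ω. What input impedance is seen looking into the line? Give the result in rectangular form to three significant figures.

λ = v/f = 0.82·c / 1.2 GHz = 0.205 m
βl = 2π·l/λ = 2π × 0.289 = 104°
tan(βl) = tan(104°) = -4.02
Z_in = Z_0·(Z_L + jZ_0·tanβl)/(Z_0 + jZ_L·tanβl)
     = 300·(373 − j804)/(1920 − j1500)

Z_in ≈ 97.1 − j49.7 Ω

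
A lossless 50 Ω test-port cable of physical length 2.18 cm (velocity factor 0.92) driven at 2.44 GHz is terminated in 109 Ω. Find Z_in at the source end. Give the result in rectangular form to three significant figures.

Z_in ≈ 25.4 − j14.4 Ω

λ = v/f = 0.92·c / 2.44 GHz = 0.113 m
βl = 2π·l/λ = 2π × 0.193 = 69.4°
tan(βl) = tan(69.4°) = 2.66
Z_in = Z_0·(Z_L + jZ_0·tanβl)/(Z_0 + jZ_L·tanβl)
     = 50·(109 + j133)/(50 + j290)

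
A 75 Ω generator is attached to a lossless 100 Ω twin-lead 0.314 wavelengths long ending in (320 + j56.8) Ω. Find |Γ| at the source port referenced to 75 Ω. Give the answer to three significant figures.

βl = 2π × 0.314 = 113°
tan(βl) = -2.35
Z_in = Z_0·(Z_L + jZ_0·tanβl)/(Z_0 + jZ_L·tanβl) = 33.7 + j32.1 Ω
Γ_s = (Z_in − Z_s)/(Z_in + Z_s) = (-41.3 + j32.1)/(109 + j32.1), |Γ_s| = 0.462

|Γ| ≈ 0.462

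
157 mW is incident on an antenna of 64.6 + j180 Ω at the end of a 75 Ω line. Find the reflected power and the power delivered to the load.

|Γ| = |(-10.4 + j180)/(139.6 + j180)| = 0.792
|Γ|² = 0.627
P_refl = |Γ|²·P_inc = 98.4 mW, P_del = (1 − |Γ|²)·P_inc = 58.6 mW

P_reflected ≈ 98.4 mW; P_delivered ≈ 58.6 mW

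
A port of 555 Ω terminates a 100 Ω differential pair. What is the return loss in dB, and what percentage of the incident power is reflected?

RL ≈ 3.16 dB; 48.3% of incident power reflected

Γ = (555 − 100)/(555 + 100) = 0.695
RL = −20·log₁₀(0.695) = 3.16 dB
P_refl/P_inc = |Γ|² = 0.483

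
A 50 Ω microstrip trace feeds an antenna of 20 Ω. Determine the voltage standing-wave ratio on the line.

Γ = (20 − 50)/(20 + 50) = -0.429
VSWR = (1 + 0.429)/(1 − 0.429)

VSWR ≈ 2.5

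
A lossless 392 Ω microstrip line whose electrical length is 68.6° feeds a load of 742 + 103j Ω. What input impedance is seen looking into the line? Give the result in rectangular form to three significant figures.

tan(βl) = tan(68.6°) = 2.55
Z_in = Z_0·(Z_L + jZ_0·tanβl)/(Z_0 + jZ_L·tanβl)
     = 392·(742 + j1100)/(129 + j1890)

Z_in ≈ 238 − j137 Ω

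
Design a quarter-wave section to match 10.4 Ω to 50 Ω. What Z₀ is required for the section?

Z_qwt ≈ 22.8 Ω

Z_qwt = √(Z_0·R_L) = √(50 × 10.4) = √520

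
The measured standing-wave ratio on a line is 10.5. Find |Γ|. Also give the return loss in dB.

|Γ| ≈ 0.826; return loss ≈ 1.66 dB

|Γ| = (S − 1)/(S + 1) = (10.5 − 1)/(10.5 + 1) = 9.5/11.5
RL = −20·log₁₀|Γ| = −20·log₁₀(0.826)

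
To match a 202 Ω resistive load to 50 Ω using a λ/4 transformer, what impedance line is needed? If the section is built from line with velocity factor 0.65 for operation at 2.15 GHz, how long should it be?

Z_qwt = √(Z_0·R_L) = √(50 × 202) = √10100
λ = 0.65·c/f = 0.0907 m, so l = λ/4 = 0.0227 m

Z_qwt ≈ 100 Ω; length ≈ 2.27 cm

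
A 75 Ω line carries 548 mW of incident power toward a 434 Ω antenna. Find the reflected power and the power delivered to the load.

Γ = (434 − 75)/(434 + 75) = 0.705
|Γ|² = 0.497
P_refl = |Γ|²·P_inc = 273 mW, P_del = (1 − |Γ|²)·P_inc = 275 mW

P_reflected ≈ 273 mW; P_delivered ≈ 275 mW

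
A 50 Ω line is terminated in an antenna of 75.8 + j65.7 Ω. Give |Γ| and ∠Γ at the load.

Γ = (Z_L − Z_0)/(Z_L + Z_0) = (25.8 + j65.7)/(125.8 + j65.7)
|Γ| = 70.6/142 = 0.497

Γ ≈ 0.497 ∠ 41°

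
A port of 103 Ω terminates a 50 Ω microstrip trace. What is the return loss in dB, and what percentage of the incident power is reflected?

Γ = (103 − 50)/(103 + 50) = 0.346
RL = −20·log₁₀(0.346) = 9.21 dB
P_refl/P_inc = |Γ|² = 0.12

RL ≈ 9.21 dB; 12% of incident power reflected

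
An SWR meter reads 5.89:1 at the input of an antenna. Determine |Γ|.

|Γ| = (S − 1)/(S + 1) = (5.89 − 1)/(5.89 + 1) = 4.89/6.89

|Γ| ≈ 0.71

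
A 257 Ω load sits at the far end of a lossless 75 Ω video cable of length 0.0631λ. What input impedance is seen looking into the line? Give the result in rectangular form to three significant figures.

Z_in ≈ 98.8 − j110 Ω

βl = 2π × 0.0631 = 22.7°
tan(βl) = tan(22.7°) = 0.419
Z_in = Z_0·(Z_L + jZ_0·tanβl)/(Z_0 + jZ_L·tanβl)
     = 75·(257 + j31.4)/(75 + j108)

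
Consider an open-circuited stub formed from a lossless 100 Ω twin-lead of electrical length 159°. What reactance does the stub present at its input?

tan(βl) = -0.384
For an open-circuited stub, Z_in = −jZ_0·cot(βl) = −jZ_0/tan(βl)

X_in ≈ 261 Ω (inductive)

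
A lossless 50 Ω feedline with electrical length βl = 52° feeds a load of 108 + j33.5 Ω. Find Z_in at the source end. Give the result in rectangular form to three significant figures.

tan(βl) = tan(52°) = 1.28
Z_in = Z_0·(Z_L + jZ_0·tanβl)/(Z_0 + jZ_L·tanβl)
     = 50·(108 + j97.5)/(7.12 + j138)

Z_in ≈ 37.2 − j37.1 Ω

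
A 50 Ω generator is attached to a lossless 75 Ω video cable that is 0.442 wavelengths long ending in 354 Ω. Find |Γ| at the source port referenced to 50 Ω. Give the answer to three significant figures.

|Γ| ≈ 0.737

βl = 2π × 0.442 = 159°
tan(βl) = -0.381
Z_in = Z_0·(Z_L + jZ_0·tanβl)/(Z_0 + jZ_L·tanβl) = 95.6 + j144 Ω
Γ_s = (Z_in − Z_s)/(Z_in + Z_s) = (45.6 + j144)/(146 + j144), |Γ_s| = 0.737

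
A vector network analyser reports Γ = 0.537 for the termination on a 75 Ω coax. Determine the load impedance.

Z_L = Z_0·(1 + Γ)/(1 − Γ) = 75·(1.54)/(0.463)

Z_L ≈ 249 Ω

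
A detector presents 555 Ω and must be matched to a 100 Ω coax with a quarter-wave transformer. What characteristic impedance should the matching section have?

Z_qwt = √(Z_0·R_L) = √(100 × 555) = √55500

Z_qwt ≈ 236 Ω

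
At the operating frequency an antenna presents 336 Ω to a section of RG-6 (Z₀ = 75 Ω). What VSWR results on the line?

VSWR ≈ 4.48

For a purely resistive load, VSWR = R_L/Z_0 or Z_0/R_L (whichever > 1) = 336/75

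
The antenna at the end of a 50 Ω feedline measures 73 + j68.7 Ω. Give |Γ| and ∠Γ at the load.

Γ ≈ 0.514 ∠ 42.3°

Γ = (Z_L − Z_0)/(Z_L + Z_0) = (23 + j68.7)/(123 + j68.7)
|Γ| = 72.4/141 = 0.514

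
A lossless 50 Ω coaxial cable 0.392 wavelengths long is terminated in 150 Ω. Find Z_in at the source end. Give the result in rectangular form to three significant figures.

Z_in ≈ 36.1 + j47.1 Ω

βl = 2π × 0.392 = 141°
tan(βl) = tan(141°) = -0.806
Z_in = Z_0·(Z_L + jZ_0·tanβl)/(Z_0 + jZ_L·tanβl)
     = 50·(150 − j40.3)/(50 − j121)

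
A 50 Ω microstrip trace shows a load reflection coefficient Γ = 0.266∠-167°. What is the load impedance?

Z_L ≈ 29.2 − j3.77 Ω

Z_L = Z_0·(1 + Γ)/(1 − Γ) = 50·(0.741 − j0.0598)/(1.26 + j0.0598)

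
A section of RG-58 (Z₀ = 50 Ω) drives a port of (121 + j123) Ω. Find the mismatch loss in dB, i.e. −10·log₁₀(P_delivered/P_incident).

Γ = (71 + j123)/(171 + j123), |Γ| = 0.674
|Γ|² = 0.455, so P_del/P_inc = 1 − |Γ|² = 0.545
ML = −10·log₁₀(1 − |Γ|²)

mismatch loss ≈ 2.63 dB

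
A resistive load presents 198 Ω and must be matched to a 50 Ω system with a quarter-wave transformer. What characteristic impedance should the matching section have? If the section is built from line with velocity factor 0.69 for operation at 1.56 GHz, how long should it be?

Z_qwt = √(Z_0·R_L) = √(50 × 198) = √9900
λ = 0.69·c/f = 0.133 m, so l = λ/4 = 0.0332 m

Z_qwt ≈ 99.5 Ω; length ≈ 3.32 cm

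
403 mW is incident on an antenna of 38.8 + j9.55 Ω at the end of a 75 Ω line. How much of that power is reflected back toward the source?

P_reflected ≈ 43.3 mW

|Γ| = |(-36.2 + j9.55)/(113.8 + j9.55)| = 0.328
|Γ|² = 0.107
P_refl = |Γ|²·P_inc = 43.3 mW, P_del = (1 − |Γ|²)·P_inc = 360 mW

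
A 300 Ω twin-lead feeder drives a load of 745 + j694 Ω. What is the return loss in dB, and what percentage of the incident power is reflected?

RL ≈ 3.65 dB; 43.2% of incident power reflected

Γ = (445 + j694)/(1045 + j694), |Γ| = 0.657
RL = −20·log₁₀(0.657) = 3.65 dB
P_refl/P_inc = |Γ|² = 0.432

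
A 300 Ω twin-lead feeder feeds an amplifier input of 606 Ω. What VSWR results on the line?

VSWR ≈ 2.02

Γ = (606 − 300)/(606 + 300) = 0.338
VSWR = (1 + 0.338)/(1 − 0.338)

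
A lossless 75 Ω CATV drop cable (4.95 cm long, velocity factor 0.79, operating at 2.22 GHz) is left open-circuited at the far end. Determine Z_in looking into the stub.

λ = v/f = 0.79·c / 2.22 GHz = 0.107 m
βl = 2π·l/λ = 2π × 0.464 = 167°
tan(βl) = -0.232
For an open-circuited stub, Z_in = −jZ_0·cot(βl) = −jZ_0/tan(βl)

Z_in ≈ +j323 Ω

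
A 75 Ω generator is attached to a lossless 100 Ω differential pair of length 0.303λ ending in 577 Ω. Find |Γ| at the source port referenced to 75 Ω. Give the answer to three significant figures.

|Γ| ≈ 0.649

βl = 2π × 0.303 = 109°
tan(βl) = -2.89
Z_in = Z_0·(Z_L + jZ_0·tanβl)/(Z_0 + jZ_L·tanβl) = 19.3 + j33.4 Ω
Γ_s = (Z_in − Z_s)/(Z_in + Z_s) = (-55.7 + j33.4)/(94.3 + j33.4), |Γ_s| = 0.649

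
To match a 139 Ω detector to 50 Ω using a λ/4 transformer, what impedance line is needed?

Z_qwt ≈ 83.4 Ω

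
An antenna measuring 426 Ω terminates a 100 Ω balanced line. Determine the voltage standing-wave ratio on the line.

VSWR ≈ 4.26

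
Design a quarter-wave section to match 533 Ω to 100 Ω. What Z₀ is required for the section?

Z_qwt = √(Z_0·R_L) = √(100 × 533) = √53300

Z_qwt ≈ 231 Ω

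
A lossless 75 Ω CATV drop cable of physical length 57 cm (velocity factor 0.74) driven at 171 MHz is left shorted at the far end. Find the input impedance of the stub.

Z_in ≈ −j30.2 Ω

λ = v/f = 0.74·c / 171 MHz = 1.3 m
βl = 2π·l/λ = 2π × 0.439 = 158°
tan(βl) = -0.403
For a shorted stub, Z_in = jZ_0·tan(βl)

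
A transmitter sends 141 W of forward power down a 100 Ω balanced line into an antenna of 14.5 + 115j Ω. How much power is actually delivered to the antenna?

|Γ| = |(-85.5 + j115)/(114.5 + j115)| = 0.883
|Γ|² = 0.78
P_refl = |Γ|²·P_inc = 110 W, P_del = (1 − |Γ|²)·P_inc = 31.1 W

P_delivered ≈ 31.1 W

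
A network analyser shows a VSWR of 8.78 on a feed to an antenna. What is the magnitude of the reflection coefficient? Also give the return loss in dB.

|Γ| ≈ 0.796; return loss ≈ 1.99 dB

|Γ| = (S − 1)/(S + 1) = (8.78 − 1)/(8.78 + 1) = 7.78/9.78
RL = −20·log₁₀|Γ| = −20·log₁₀(0.796)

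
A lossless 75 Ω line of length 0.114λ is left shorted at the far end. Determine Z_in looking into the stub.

βl = 2π × 0.114 = 41°
tan(βl) = 0.871
For a shorted stub, Z_in = jZ_0·tan(βl)

Z_in ≈ +j65.3 Ω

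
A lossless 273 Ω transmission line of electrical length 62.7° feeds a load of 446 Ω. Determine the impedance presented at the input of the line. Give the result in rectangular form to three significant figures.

tan(βl) = tan(62.7°) = 1.94
Z_in = Z_0·(Z_L + jZ_0·tanβl)/(Z_0 + jZ_L·tanβl)
     = 273·(446 + j529)/(273 + j864)

Z_in ≈ 192 − j80.1 Ω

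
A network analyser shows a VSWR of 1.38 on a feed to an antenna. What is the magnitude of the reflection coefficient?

|Γ| = (S − 1)/(S + 1) = (1.38 − 1)/(1.38 + 1) = 0.38/2.38

|Γ| ≈ 0.16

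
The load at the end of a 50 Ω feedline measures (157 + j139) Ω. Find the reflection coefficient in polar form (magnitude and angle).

Γ ≈ 0.704 ∠ 18.5°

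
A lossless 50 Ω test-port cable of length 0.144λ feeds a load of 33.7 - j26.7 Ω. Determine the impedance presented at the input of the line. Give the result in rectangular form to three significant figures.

Z_in ≈ 24.8 + j9.31 Ω

βl = 2π × 0.144 = 51.8°
tan(βl) = tan(51.8°) = 1.27
Z_in = Z_0·(Z_L + jZ_0·tanβl)/(Z_0 + jZ_L·tanβl)
     = 50·(33.7 + j36.9)/(84 + j42.9)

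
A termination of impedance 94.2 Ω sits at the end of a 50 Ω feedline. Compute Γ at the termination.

Γ = 0.307

Γ = (Z_L − Z_0)/(Z_L + Z_0) = (94.2 − 50)/(94.2 + 50) = 44.2/144.2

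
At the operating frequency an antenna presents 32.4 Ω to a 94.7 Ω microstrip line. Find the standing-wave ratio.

VSWR ≈ 2.92

Γ = (32.4 − 94.7)/(32.4 + 94.7) = -0.49
VSWR = (1 + 0.49)/(1 − 0.49)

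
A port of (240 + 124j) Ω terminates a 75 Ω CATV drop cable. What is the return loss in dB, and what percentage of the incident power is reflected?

RL ≈ 4.3 dB; 37.2% of incident power reflected

Γ = (165 + j124)/(315 + j124), |Γ| = 0.61
RL = −20·log₁₀(0.61) = 4.3 dB
P_refl/P_inc = |Γ|² = 0.372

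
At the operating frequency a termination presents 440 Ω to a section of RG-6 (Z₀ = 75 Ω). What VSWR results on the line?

VSWR ≈ 5.87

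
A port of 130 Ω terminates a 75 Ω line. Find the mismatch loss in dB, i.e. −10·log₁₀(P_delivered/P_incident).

mismatch loss ≈ 0.324 dB

Γ = (130 − 75)/(130 + 75) = 0.268
|Γ|² = 0.072, so P_del/P_inc = 1 − |Γ|² = 0.928
ML = −10·log₁₀(1 − |Γ|²)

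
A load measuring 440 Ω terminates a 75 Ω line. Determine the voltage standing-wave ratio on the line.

Γ = (440 − 75)/(440 + 75) = 0.709
VSWR = (1 + 0.709)/(1 − 0.709)

VSWR ≈ 5.87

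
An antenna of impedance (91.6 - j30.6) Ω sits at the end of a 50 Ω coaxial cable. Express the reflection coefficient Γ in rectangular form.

Γ ≈ 0.325 − j0.146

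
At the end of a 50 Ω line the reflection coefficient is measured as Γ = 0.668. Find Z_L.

Z_L ≈ 251 Ω

Z_L = Z_0·(1 + Γ)/(1 − Γ) = 50·(1.67)/(0.332)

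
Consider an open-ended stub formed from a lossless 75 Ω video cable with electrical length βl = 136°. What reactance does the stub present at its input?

tan(βl) = -0.966
For an open-ended stub, Z_in = −jZ_0·cot(βl) = −jZ_0/tan(βl)

X_in ≈ 77.7 Ω (inductive)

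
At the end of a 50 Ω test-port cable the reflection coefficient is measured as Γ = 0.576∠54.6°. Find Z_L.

Z_L = Z_0·(1 + Γ)/(1 − Γ) = 50·(1.33 + j0.47)/(0.666 − j0.47)

Z_L ≈ 50.3 + j70.7 Ω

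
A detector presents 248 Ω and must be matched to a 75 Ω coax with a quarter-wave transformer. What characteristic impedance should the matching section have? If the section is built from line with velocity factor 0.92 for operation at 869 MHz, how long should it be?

Z_qwt ≈ 136 Ω; length ≈ 7.94 cm

Z_qwt = √(Z_0·R_L) = √(75 × 248) = √18600
λ = 0.92·c/f = 0.318 m, so l = λ/4 = 0.0794 m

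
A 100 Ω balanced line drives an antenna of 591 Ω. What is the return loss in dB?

RL ≈ 2.97 dB

Γ = (591 − 100)/(591 + 100) = 0.711
RL = −20·log₁₀|Γ| = −20·log₁₀(0.711)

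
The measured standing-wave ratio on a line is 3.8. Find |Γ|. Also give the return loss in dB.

|Γ| ≈ 0.583; return loss ≈ 4.68 dB

|Γ| = (S − 1)/(S + 1) = (3.8 − 1)/(3.8 + 1) = 2.8/4.8
RL = −20·log₁₀|Γ| = −20·log₁₀(0.583)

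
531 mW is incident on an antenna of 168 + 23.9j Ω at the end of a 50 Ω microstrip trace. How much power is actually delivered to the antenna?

|Γ| = |(118 + j23.9)/(218 + j23.9)| = 0.549
|Γ|² = 0.301
P_refl = |Γ|²·P_inc = 160 mW, P_del = (1 − |Γ|²)·P_inc = 371 mW

P_delivered ≈ 371 mW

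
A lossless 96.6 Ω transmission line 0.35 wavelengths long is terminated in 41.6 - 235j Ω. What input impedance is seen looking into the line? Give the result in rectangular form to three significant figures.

Z_in ≈ 20.5 + j152 Ω

βl = 2π × 0.35 = 126°
tan(βl) = tan(126°) = -1.38
Z_in = Z_0·(Z_L + jZ_0·tanβl)/(Z_0 + jZ_L·tanβl)
     = 96.6·(41.6 − j368)/(-227 − j57.3)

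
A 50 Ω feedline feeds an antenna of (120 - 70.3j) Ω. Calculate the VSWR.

Γ = (Z_L − Z_0)/(Z_L + Z_0) = (70 − j70.3)/(170 − j70.3)
|Γ| = 99.2/184 = 0.539
VSWR = (1 + |Γ|)/(1 − |Γ|) = 1.54/0.461

VSWR ≈ 3.34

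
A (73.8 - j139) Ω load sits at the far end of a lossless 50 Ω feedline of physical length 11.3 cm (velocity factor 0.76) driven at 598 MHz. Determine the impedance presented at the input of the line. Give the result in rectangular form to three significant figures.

λ = v/f = 0.76·c / 598 MHz = 0.381 m
βl = 2π·l/λ = 2π × 0.296 = 107°
tan(βl) = tan(107°) = -3.33
Z_in = Z_0·(Z_L + jZ_0·tanβl)/(Z_0 + jZ_L·tanβl)
     = 50·(73.8 − j306)/(-413 − j246)

Z_in ≈ 9.66 + j31.2 Ω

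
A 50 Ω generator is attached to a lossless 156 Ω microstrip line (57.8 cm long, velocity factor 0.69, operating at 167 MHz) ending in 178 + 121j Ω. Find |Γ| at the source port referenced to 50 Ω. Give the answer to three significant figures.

|Γ| ≈ 0.628

λ = v/f = 0.69·c / 167 MHz = 1.24 m
βl = 2π·l/λ = 2π × 0.466 = 168°
tan(βl) = -0.215
Z_in = Z_0·(Z_L + jZ_0·tanβl)/(Z_0 + jZ_L·tanβl) = 131 + j103 Ω
Γ_s = (Z_in − Z_s)/(Z_in + Z_s) = (81 + j103)/(181 + j103), |Γ_s| = 0.628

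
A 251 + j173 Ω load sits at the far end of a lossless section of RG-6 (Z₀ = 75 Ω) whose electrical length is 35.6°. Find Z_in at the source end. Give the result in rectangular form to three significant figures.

Z_in ≈ 61.6 − j122 Ω

tan(βl) = tan(35.6°) = 0.716
Z_in = Z_0·(Z_L + jZ_0·tanβl)/(Z_0 + jZ_L·tanβl)
     = 75·(251 + j227)/(-48.9 + j180)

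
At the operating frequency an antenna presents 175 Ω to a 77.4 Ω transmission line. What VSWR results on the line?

VSWR ≈ 2.26

Γ = (175 − 77.4)/(175 + 77.4) = 0.387
VSWR = (1 + 0.387)/(1 − 0.387)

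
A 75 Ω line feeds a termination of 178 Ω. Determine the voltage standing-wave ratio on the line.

VSWR ≈ 2.37

For a purely resistive load, VSWR = R_L/Z_0 or Z_0/R_L (whichever > 1) = 178/75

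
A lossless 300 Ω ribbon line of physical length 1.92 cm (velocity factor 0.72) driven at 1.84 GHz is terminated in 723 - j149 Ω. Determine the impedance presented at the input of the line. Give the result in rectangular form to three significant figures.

Z_in ≈ 141 − j117 Ω

λ = v/f = 0.72·c / 1.84 GHz = 0.117 m
βl = 2π·l/λ = 2π × 0.164 = 58.9°
tan(βl) = tan(58.9°) = 1.66
Z_in = Z_0·(Z_L + jZ_0·tanβl)/(Z_0 + jZ_L·tanβl)
     = 300·(723 + j348)/(547 + j1200)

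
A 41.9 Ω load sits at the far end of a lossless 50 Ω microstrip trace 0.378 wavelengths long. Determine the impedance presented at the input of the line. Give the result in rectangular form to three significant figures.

βl = 2π × 0.378 = 136°
tan(βl) = tan(136°) = -0.963
Z_in = Z_0·(Z_L + jZ_0·tanβl)/(Z_0 + jZ_L·tanβl)
     = 50·(41.9 − j48.1)/(50 − j40.3)

Z_in ≈ 48.9 − j8.68 Ω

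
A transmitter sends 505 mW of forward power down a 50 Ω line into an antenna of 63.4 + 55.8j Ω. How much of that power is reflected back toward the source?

|Γ| = |(13.4 + j55.8)/(113.4 + j55.8)| = 0.454
|Γ|² = 0.206
P_refl = |Γ|²·P_inc = 104 mW, P_del = (1 − |Γ|²)·P_inc = 401 mW

P_reflected ≈ 104 mW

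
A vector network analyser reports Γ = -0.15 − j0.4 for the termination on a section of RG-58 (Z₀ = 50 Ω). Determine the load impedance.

Z_L ≈ 27.6 − j27 Ω

Z_L = Z_0·(1 + Γ)/(1 − Γ) = 50·(0.85 − j0.4)/(1.15 + j0.4)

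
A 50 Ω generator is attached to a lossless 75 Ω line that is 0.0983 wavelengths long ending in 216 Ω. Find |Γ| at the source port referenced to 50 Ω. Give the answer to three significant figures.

βl = 2π × 0.0983 = 35.4°
tan(βl) = 0.71
Z_in = Z_0·(Z_L + jZ_0·tanβl)/(Z_0 + jZ_L·tanβl) = 62.7 − j74.9 Ω
Γ_s = (Z_in − Z_s)/(Z_in + Z_s) = (12.7 − j74.9)/(113 − j74.9), |Γ_s| = 0.562

|Γ| ≈ 0.562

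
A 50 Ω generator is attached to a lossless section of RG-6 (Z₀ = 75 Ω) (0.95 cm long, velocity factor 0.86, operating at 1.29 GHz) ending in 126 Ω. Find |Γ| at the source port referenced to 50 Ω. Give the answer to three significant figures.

|Γ| ≈ 0.416

λ = v/f = 0.86·c / 1.29 GHz = 0.2 m
βl = 2π·l/λ = 2π × 0.0475 = 17.1°
tan(βl) = 0.308
Z_in = Z_0·(Z_L + jZ_0·tanβl)/(Z_0 + jZ_L·tanβl) = 109 − j33.2 Ω
Γ_s = (Z_in − Z_s)/(Z_in + Z_s) = (58.8 − j33.2)/(159 − j33.2), |Γ_s| = 0.416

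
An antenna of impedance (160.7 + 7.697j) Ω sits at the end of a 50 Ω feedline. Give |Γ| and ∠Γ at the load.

Γ = (Z_L − Z_0)/(Z_L + Z_0) = (110.7 + j7.697)/(210.7 + j7.697)
|Γ| = 111/211 = 0.526

Γ ≈ 0.526 ∠ 1.89°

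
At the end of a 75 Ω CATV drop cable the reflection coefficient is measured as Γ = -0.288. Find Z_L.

Z_L = Z_0·(1 + Γ)/(1 − Γ) = 75·(0.712)/(1.29)

Z_L ≈ 41.5 Ω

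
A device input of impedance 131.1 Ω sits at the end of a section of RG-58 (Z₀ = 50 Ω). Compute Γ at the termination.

Γ = (Z_L − Z_0)/(Z_L + Z_0) = (131.1 − 50)/(131.1 + 50) = 81.1/181.1

Γ = 0.448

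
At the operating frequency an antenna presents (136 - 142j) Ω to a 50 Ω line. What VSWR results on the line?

Γ = (Z_L − Z_0)/(Z_L + Z_0) = (86 − j142)/(186 − j142)
|Γ| = 166/234 = 0.709
VSWR = (1 + |Γ|)/(1 − |Γ|) = 1.71/0.291

VSWR ≈ 5.88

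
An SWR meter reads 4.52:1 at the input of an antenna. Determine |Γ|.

|Γ| ≈ 0.638

|Γ| = (S − 1)/(S + 1) = (4.52 − 1)/(4.52 + 1) = 3.52/5.52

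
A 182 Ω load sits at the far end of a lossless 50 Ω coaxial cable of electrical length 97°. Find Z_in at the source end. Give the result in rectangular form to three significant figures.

tan(βl) = tan(97°) = -8.14
Z_in = Z_0·(Z_L + jZ_0·tanβl)/(Z_0 + jZ_L·tanβl)
     = 50·(182 − j407)/(50 − j1480)

Z_in ≈ 13.9 + j5.67 Ω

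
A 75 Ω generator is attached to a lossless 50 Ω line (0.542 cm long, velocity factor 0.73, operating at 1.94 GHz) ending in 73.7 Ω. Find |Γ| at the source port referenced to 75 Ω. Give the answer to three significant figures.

λ = v/f = 0.73·c / 1.94 GHz = 0.113 m
βl = 2π·l/λ = 2π × 0.048 = 17.3°
tan(βl) = 0.311
Z_in = Z_0·(Z_L + jZ_0·tanβl)/(Z_0 + jZ_L·tanβl) = 66.8 − j15.1 Ω
Γ_s = (Z_in − Z_s)/(Z_in + Z_s) = (-8.21 − j15.1)/(142 − j15.1), |Γ_s| = 0.12

|Γ| ≈ 0.12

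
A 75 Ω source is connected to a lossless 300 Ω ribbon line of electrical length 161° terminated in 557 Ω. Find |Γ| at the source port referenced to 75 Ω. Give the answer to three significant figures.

tan(βl) = -0.344
Z_in = Z_0·(Z_L + jZ_0·tanβl)/(Z_0 + jZ_L·tanβl) = 442 + j179 Ω
Γ_s = (Z_in − Z_s)/(Z_in + Z_s) = (367 + j179)/(517 + j179), |Γ_s| = 0.747

|Γ| ≈ 0.747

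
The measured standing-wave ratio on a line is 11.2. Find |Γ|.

|Γ| ≈ 0.836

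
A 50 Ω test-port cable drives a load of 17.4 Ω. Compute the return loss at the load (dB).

Γ = (17.4 − 50)/(17.4 + 50) = -0.484
RL = −20·log₁₀|Γ| = −20·log₁₀(0.484)

RL ≈ 6.31 dB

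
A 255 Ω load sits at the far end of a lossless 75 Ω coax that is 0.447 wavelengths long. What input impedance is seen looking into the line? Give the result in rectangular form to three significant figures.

βl = 2π × 0.447 = 161°
tan(βl) = tan(161°) = -0.346
Z_in = Z_0·(Z_L + jZ_0·tanβl)/(Z_0 + jZ_L·tanβl)
     = 75·(255 − j25.9)/(75 − j88.2)

Z_in ≈ 120 + j115 Ω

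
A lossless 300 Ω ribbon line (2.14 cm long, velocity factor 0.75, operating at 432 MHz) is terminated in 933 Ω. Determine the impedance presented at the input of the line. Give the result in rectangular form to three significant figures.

λ = v/f = 0.75·c / 432 MHz = 0.521 m
βl = 2π·l/λ = 2π × 0.0411 = 14.8°
tan(βl) = tan(14.8°) = 0.264
Z_in = Z_0·(Z_L + jZ_0·tanβl)/(Z_0 + jZ_L·tanβl)
     = 300·(933 + j79.2)/(300 + j246)

Z_in ≈ 596 − j410 Ω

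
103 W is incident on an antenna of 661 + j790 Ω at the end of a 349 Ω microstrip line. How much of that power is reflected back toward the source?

|Γ| = |(312 + j790)/(1010 + j790)| = 0.662
|Γ|² = 0.439
P_refl = |Γ|²·P_inc = 45.2 W, P_del = (1 − |Γ|²)·P_inc = 57.8 W

P_reflected ≈ 45.2 W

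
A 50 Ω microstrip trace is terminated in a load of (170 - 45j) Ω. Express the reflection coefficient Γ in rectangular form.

Γ = (Z_L − Z_0)/(Z_L + Z_0) = (120 − j45)/(220 − j45)

Γ ≈ 0.564 − j0.0892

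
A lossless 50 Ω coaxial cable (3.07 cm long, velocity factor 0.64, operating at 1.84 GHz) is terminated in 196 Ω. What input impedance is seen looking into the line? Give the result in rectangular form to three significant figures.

Z_in ≈ 13.7 + j13.3 Ω

λ = v/f = 0.64·c / 1.84 GHz = 0.104 m
βl = 2π·l/λ = 2π × 0.294 = 106°
tan(βl) = tan(106°) = -3.51
Z_in = Z_0·(Z_L + jZ_0·tanβl)/(Z_0 + jZ_L·tanβl)
     = 50·(196 − j175)/(50 − j687)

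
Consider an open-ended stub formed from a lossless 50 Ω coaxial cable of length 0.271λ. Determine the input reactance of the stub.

βl = 2π × 0.271 = 97.6°
tan(βl) = -7.53
For an open-ended stub, Z_in = −jZ_0·cot(βl) = −jZ_0/tan(βl)

X_in ≈ 6.64 Ω (inductive)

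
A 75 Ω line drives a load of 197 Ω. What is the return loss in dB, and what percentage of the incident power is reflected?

Γ = (197 − 75)/(197 + 75) = 0.449
RL = −20·log₁₀(0.449) = 6.96 dB
P_refl/P_inc = |Γ|² = 0.201

RL ≈ 6.96 dB; 20.1% of incident power reflected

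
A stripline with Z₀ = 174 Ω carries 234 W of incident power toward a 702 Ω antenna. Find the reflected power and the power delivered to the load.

P_reflected ≈ 85 W; P_delivered ≈ 149 W

Γ = (702 − 174)/(702 + 174) = 0.603
|Γ|² = 0.363
P_refl = |Γ|²·P_inc = 85 W, P_del = (1 − |Γ|²)·P_inc = 149 W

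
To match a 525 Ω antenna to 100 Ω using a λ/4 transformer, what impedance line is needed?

Z_qwt ≈ 229 Ω

Z_qwt = √(Z_0·R_L) = √(100 × 525) = √52500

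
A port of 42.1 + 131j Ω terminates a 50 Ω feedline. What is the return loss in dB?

RL ≈ 1.73 dB

Γ = (-7.9 + j131)/(92.1 + j131), |Γ| = 0.82
RL = −20·log₁₀|Γ| = −20·log₁₀(0.82)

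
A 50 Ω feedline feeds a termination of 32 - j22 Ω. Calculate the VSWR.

VSWR ≈ 2.01

Γ = (Z_L − Z_0)/(Z_L + Z_0) = (-18 − j22)/(82 − j22)
|Γ| = 28.4/84.9 = 0.335
VSWR = (1 + |Γ|)/(1 − |Γ|) = 1.33/0.665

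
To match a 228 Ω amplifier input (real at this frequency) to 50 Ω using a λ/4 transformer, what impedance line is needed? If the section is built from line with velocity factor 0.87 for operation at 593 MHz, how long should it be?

Z_qwt ≈ 107 Ω; length ≈ 11 cm

Z_qwt = √(Z_0·R_L) = √(50 × 228) = √11400
λ = 0.87·c/f = 0.44 m, so l = λ/4 = 0.11 m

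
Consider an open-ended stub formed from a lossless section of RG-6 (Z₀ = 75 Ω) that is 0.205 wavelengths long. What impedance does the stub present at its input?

Z_in ≈ −j21.8 Ω

βl = 2π × 0.205 = 73.8°
tan(βl) = 3.44
For an open-ended stub, Z_in = −jZ_0·cot(βl) = −jZ_0/tan(βl)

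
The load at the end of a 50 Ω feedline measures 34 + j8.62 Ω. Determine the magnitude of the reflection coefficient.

|Γ| ≈ 0.215

Γ = (Z_L − Z_0)/(Z_L + Z_0) = (-16 + j8.62)/(84 + j8.62)
|Γ| = 18.2/84.4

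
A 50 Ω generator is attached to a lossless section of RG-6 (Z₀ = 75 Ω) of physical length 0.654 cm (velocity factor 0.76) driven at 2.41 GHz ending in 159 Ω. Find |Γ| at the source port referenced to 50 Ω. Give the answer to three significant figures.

|Γ| ≈ 0.488

λ = v/f = 0.76·c / 2.41 GHz = 0.0946 m
βl = 2π·l/λ = 2π × 0.0691 = 24.9°
tan(βl) = 0.464
Z_in = Z_0·(Z_L + jZ_0·tanβl)/(Z_0 + jZ_L·tanβl) = 98.2 − j61.8 Ω
Γ_s = (Z_in − Z_s)/(Z_in + Z_s) = (48.2 − j61.8)/(148 − j61.8), |Γ_s| = 0.488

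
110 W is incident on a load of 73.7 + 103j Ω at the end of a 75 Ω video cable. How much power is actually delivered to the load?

|Γ| = |(-1.3 + j103)/(148.7 + j103)| = 0.569
|Γ|² = 0.324
P_refl = |Γ|²·P_inc = 35.7 W, P_del = (1 − |Γ|²)·P_inc = 74.3 W

P_delivered ≈ 74.3 W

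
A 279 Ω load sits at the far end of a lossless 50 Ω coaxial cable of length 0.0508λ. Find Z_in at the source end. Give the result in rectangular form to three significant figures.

Z_in ≈ 70.3 − j113 Ω

βl = 2π × 0.0508 = 18.3°
tan(βl) = tan(18.3°) = 0.33
Z_in = Z_0·(Z_L + jZ_0·tanβl)/(Z_0 + jZ_L·tanβl)
     = 50·(279 + j16.5)/(50 + j92.2)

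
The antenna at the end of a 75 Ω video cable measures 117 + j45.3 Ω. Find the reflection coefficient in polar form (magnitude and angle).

Γ = (Z_L − Z_0)/(Z_L + Z_0) = (42 + j45.3)/(192 + j45.3)
|Γ| = 61.8/197 = 0.313

Γ ≈ 0.313 ∠ 33.9°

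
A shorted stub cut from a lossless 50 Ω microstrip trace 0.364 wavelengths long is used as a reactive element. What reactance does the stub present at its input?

X_in ≈ -57.4 Ω (capacitive)

βl = 2π × 0.364 = 131°
tan(βl) = -1.15
For a shorted stub, Z_in = jZ_0·tan(βl)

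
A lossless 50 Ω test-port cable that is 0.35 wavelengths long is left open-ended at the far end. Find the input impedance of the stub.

Z_in ≈ +j36.3 Ω

βl = 2π × 0.35 = 126°
tan(βl) = -1.38
For an open-ended stub, Z_in = −jZ_0·cot(βl) = −jZ_0/tan(βl)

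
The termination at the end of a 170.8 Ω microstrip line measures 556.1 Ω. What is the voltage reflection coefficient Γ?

Γ = (Z_L − Z_0)/(Z_L + Z_0) = (556.1 − 170.8)/(556.1 + 170.8) = 385.3/726.9

Γ = 0.53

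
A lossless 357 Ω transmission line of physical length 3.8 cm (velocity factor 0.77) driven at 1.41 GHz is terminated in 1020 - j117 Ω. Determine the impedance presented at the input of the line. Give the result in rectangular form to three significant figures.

Z_in ≈ 124 − j21.6 Ω

λ = v/f = 0.77·c / 1.41 GHz = 0.164 m
βl = 2π·l/λ = 2π × 0.232 = 83.5°
tan(βl) = tan(83.5°) = 8.78
Z_in = Z_0·(Z_L + jZ_0·tanβl)/(Z_0 + jZ_L·tanβl)
     = 357·(1020 + j3020)/(1380 + j8950)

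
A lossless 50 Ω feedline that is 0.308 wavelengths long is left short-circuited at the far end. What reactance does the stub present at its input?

βl = 2π × 0.308 = 111°
tan(βl) = -2.62
For a short-circuited stub, Z_in = jZ_0·tan(βl)

X_in ≈ -131 Ω (capacitive)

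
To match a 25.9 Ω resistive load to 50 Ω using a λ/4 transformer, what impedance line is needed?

Z_qwt = √(Z_0·R_L) = √(50 × 25.9) = √1295

Z_qwt ≈ 36 Ω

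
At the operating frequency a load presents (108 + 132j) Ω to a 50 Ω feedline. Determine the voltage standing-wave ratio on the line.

VSWR ≈ 5.67

Γ = (Z_L − Z_0)/(Z_L + Z_0) = (58 + j132)/(158 + j132)
|Γ| = 144/206 = 0.7
VSWR = (1 + |Γ|)/(1 − |Γ|) = 1.7/0.3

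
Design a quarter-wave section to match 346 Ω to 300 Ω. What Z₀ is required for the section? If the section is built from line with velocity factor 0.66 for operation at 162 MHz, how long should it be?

Z_qwt ≈ 322 Ω; length ≈ 30.6 cm

Z_qwt = √(Z_0·R_L) = √(300 × 346) = √103800
λ = 0.66·c/f = 1.22 m, so l = λ/4 = 0.306 m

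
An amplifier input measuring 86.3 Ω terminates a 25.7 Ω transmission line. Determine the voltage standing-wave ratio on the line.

VSWR ≈ 3.36

For a purely resistive load, VSWR = R_L/Z_0 or Z_0/R_L (whichever > 1) = 86.3/25.7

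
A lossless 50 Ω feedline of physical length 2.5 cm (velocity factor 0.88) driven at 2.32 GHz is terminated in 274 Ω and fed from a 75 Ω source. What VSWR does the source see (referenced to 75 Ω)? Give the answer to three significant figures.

VSWR ≈ 8.06

λ = v/f = 0.88·c / 2.32 GHz = 0.114 m
βl = 2π·l/λ = 2π × 0.22 = 79.1°
tan(βl) = 5.19
Z_in = Z_0·(Z_L + jZ_0·tanβl)/(Z_0 + jZ_L·tanβl) = 9.45 − j9.3 Ω
Γ_s = (Z_in − Z_s)/(Z_in + Z_s) = (-65.5 − j9.3)/(84.5 − j9.3), |Γ_s| = 0.779
VSWR = (1 + |Γ_s|)/(1 − |Γ_s|)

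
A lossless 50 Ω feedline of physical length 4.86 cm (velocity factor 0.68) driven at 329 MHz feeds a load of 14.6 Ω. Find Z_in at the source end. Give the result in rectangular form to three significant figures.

λ = v/f = 0.68·c / 329 MHz = 0.62 m
βl = 2π·l/λ = 2π × 0.0784 = 28.2°
tan(βl) = tan(28.2°) = 0.537
Z_in = Z_0·(Z_L + jZ_0·tanβl)/(Z_0 + jZ_L·tanβl)
     = 50·(14.6 + j26.8)/(50 + j7.83)

Z_in ≈ 18.4 + j24 Ω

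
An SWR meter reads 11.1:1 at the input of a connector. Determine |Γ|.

|Γ| ≈ 0.835

|Γ| = (S − 1)/(S + 1) = (11.1 − 1)/(11.1 + 1) = 10.1/12.1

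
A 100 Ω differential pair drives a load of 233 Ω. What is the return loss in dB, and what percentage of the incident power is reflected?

RL ≈ 7.97 dB; 16% of incident power reflected

Γ = (233 − 100)/(233 + 100) = 0.399
RL = −20·log₁₀(0.399) = 7.97 dB
P_refl/P_inc = |Γ|² = 0.16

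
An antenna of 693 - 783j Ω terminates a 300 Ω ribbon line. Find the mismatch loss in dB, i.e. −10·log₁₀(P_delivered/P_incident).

mismatch loss ≈ 2.84 dB

Γ = (393 − j783)/(993 − j783), |Γ| = 0.693
|Γ|² = 0.48, so P_del/P_inc = 1 − |Γ|² = 0.52
ML = −10·log₁₀(1 − |Γ|²)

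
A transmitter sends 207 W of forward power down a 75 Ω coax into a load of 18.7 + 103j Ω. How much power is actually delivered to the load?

P_delivered ≈ 59.9 W

|Γ| = |(-56.3 + j103)/(93.7 + j103)| = 0.843
|Γ|² = 0.711
P_refl = |Γ|²·P_inc = 147 W, P_del = (1 − |Γ|²)·P_inc = 59.9 W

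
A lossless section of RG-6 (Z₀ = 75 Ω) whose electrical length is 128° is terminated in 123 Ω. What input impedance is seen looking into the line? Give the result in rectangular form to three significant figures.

Z_in ≈ 60 + j30 Ω

tan(βl) = tan(128°) = -1.28
Z_in = Z_0·(Z_L + jZ_0·tanβl)/(Z_0 + jZ_L·tanβl)
     = 75·(123 − j96)/(75 − j157)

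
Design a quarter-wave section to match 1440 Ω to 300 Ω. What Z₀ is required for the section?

Z_qwt = √(Z_0·R_L) = √(300 × 1440) = √432000

Z_qwt ≈ 657 Ω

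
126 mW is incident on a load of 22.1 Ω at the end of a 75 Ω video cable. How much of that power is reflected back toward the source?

Γ = (22.1 − 75)/(22.1 + 75) = -0.545
|Γ|² = 0.297
P_refl = |Γ|²·P_inc = 37.4 mW, P_del = (1 − |Γ|²)·P_inc = 88.6 mW

P_reflected ≈ 37.4 mW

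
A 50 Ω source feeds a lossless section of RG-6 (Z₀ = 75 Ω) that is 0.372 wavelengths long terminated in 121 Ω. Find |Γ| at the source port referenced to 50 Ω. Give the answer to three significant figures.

βl = 2π × 0.372 = 134°
tan(βl) = -1.04
Z_in = Z_0·(Z_L + jZ_0·tanβl)/(Z_0 + jZ_L·tanβl) = 66.1 + j32.8 Ω
Γ_s = (Z_in − Z_s)/(Z_in + Z_s) = (16.1 + j32.8)/(116 + j32.8), |Γ_s| = 0.303

|Γ| ≈ 0.303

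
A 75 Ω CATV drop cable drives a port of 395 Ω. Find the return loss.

RL ≈ 3.34 dB

Γ = (395 − 75)/(395 + 75) = 0.681
RL = −20·log₁₀|Γ| = −20·log₁₀(0.681)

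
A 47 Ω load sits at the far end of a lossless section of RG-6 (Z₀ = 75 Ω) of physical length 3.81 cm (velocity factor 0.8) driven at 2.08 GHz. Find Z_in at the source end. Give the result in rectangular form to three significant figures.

λ = v/f = 0.8·c / 2.08 GHz = 0.115 m
βl = 2π·l/λ = 2π × 0.33 = 119°
tan(βl) = tan(119°) = -1.81
Z_in = Z_0·(Z_L + jZ_0·tanβl)/(Z_0 + jZ_L·tanβl)
     = 75·(47 − j136)/(75 − j85.2)

Z_in ≈ 88 − j36 Ω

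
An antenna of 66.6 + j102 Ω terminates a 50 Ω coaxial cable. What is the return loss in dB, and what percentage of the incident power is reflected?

Γ = (16.6 + j102)/(116.6 + j102), |Γ| = 0.667
RL = −20·log₁₀(0.667) = 3.52 dB
P_refl/P_inc = |Γ|² = 0.445

RL ≈ 3.52 dB; 44.5% of incident power reflected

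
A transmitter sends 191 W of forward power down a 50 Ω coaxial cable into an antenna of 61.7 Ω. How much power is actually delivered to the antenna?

Γ = (61.7 − 50)/(61.7 + 50) = 0.105
|Γ|² = 0.011
P_refl = |Γ|²·P_inc = 2.1 W, P_del = (1 − |Γ|²)·P_inc = 189 W

P_delivered ≈ 189 W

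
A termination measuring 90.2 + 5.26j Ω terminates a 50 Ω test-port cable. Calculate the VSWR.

VSWR ≈ 1.81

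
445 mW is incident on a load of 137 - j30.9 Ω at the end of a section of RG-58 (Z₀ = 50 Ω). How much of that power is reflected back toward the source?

|Γ| = |(87 − j30.9)/(187 − j30.9)| = 0.487
|Γ|² = 0.237
P_refl = |Γ|²·P_inc = 106 mW, P_del = (1 − |Γ|²)·P_inc = 339 mW

P_reflected ≈ 106 mW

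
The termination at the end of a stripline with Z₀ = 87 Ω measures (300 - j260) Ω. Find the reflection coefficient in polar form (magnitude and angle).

Γ ≈ 0.721 ∠ -16.8°

Γ = (Z_L − Z_0)/(Z_L + Z_0) = (213 − j260)/(387 − j260)
|Γ| = 336/466 = 0.721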